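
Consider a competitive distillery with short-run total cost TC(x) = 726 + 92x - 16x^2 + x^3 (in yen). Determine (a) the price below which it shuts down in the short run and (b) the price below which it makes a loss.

Shutdown price = ¥28; break-even price = ¥103

Shutdown price = min AVC. AVC = 92 - 16x + x^2, with vertex at x = 8 and minimum ¥28.
ATC = 726/x + 92 - 16x + x^2. Setting dATC/dx = −726/x^2 − 16 + 2x = 0 gives x = 11 (since 2·11^3 − 16·11^2 = 726).
min ATC = 726/11 + 92 − 16·11 + 11^2 = ¥103. That is the break-even price.
Between these two prices the firm operates at a loss; above ¥103 it earns a profit.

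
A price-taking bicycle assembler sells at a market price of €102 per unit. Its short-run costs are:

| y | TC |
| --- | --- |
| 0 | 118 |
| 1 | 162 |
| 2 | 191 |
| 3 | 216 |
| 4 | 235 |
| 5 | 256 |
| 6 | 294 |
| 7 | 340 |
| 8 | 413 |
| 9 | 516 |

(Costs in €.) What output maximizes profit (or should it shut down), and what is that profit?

Tabulate TR − TC: y=0: -118; y=1: -60; y=2: 13; y=3: 90; y=4: 173; y=5: 254; y=6: 318; y=7: 374; y=8: 403; y=9: 402.
Profit is maximized at y = 8. AVC there is 295/8 = €36.88 ≤ P, so producing beats shutting down (which would give -€118).

y = 8; profit = €403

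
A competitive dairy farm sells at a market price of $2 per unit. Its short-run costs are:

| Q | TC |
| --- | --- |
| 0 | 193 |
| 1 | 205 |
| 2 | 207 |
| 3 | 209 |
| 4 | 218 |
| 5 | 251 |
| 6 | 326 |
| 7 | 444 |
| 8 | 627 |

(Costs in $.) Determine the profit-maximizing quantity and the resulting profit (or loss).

Q = 0 (shut down); profit = -$193

Compute π = P·Q − TC at each output: Q=0: -193; Q=1: -203; Q=2: -203; Q=3: -203; Q=4: -210; Q=5: -241; Q=6: -314; Q=7: -430; Q=8: -611.
Profit is highest at Q = 0. Equivalently, the lowest AVC in the table is 16/3 ≈ $5.33 at Q = 3, and P = $2 falls below it — price never covers variable cost, so the firm shuts down and loses only its fixed cost.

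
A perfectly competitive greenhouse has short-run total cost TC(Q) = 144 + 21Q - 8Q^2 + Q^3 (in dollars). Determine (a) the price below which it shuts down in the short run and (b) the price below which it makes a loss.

AVC = 21 - 8Q + Q^2; minimized at Q = 4, giving min AVC = $5. That is the shutdown price.
ATC = 144/Q + 21 - 8Q + Q^2. Setting dATC/dQ = −144/Q^2 − 8 + 2Q = 0 gives Q = 6 (since 2·6^3 − 8·6^2 = 144).
min ATC = 144/6 + 21 − 8·6 + 6^2 = $33. That is the break-even price.
Between these two prices the firm operates at a loss; above $33 it earns a profit.

Shutdown price = $5; break-even price = $33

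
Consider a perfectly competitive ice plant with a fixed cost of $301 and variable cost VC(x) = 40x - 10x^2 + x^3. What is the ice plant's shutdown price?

The firm shuts down when price falls below the minimum of average variable cost. AVC = VC/x = 40 - 10x + x^2.
At the minimum of AVC, MC = AVC. MC = 40 - 20x + 3x^2; setting MC = AVC gives 2x^2 - 10x = 0, so x = 5. min AVC = 15.
For P < $15 the firm produces nothing.

$15 per unit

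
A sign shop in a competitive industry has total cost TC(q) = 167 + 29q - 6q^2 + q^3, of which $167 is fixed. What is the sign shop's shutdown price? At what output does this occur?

$20 per unit, at q = 3

Short-run supply begins at min AVC. From VC = 29q - 6q^2 + q^3, AVC = 29 - 6q + q^2.
At the minimum of AVC, MC = AVC. MC = 29 - 12q + 3q^2; setting MC = AVC gives 2q^2 - 6q = 0, so q = 3. min AVC = 20.
For P < $20 the firm produces nothing.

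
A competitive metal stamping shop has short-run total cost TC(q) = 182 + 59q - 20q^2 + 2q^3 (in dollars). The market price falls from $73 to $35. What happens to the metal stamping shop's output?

Output falls from 7 to 6

AVC = 59 - 20q + 2q^2, minimized at q = 5 where min AVC = $9. MC = 59 - 40q + 6q^2.
With P = $73 above the shutdown price, P = MC gives q = 7.
At P = $35 ≥ min AVC, set P = MC: q = 6. The firm stays open but cuts output.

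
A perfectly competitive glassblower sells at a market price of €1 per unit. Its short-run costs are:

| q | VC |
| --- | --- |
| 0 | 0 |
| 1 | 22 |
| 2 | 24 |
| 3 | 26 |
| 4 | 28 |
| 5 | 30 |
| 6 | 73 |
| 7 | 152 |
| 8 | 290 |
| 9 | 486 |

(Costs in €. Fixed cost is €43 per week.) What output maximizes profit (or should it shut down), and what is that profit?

Compute π = P·q − TC at each output: q=0: -43; q=1: -64; q=2: -65; q=3: -66; q=4: -67; q=5: -68; q=6: -110; q=7: -188; q=8: -325; q=9: -520.
Profit is highest at q = 0. Equivalently, the lowest AVC in the table is 30/5 ≈ €6 at q = 5, and P = €1 falls below it — price never covers variable cost, so the firm shuts down and loses only its fixed cost.

q = 0 (shut down); profit = -€43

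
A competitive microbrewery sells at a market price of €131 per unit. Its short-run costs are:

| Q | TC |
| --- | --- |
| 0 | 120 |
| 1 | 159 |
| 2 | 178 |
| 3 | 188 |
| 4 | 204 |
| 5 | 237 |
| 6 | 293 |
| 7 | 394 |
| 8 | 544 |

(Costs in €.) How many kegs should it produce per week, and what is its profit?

Profit at each row (π = 131Q − TC): Q=0: -120; Q=1: -28; Q=2: 84; Q=3: 205; Q=4: 320; Q=5: 418; Q=6: 493; Q=7: 523; Q=8: 504.
Profit is maximized at Q = 7. AVC there is 274/7 = €39.14 ≤ P, so producing beats shutting down (which would give -€120).

Q = 7; profit = €523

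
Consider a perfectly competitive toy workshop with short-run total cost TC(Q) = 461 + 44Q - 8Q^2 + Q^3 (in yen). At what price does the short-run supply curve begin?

The shutdown price is the minimum of AVC. VC = 44Q - 8Q^2 + Q^3, so AVC = 44 - 8Q + Q^2.
At the minimum of AVC, MC = AVC. MC = 44 - 16Q + 3Q^2; setting MC = AVC gives 2Q^2 - 8Q = 0, so Q = 4. min AVC = 28.
So the shutdown price is ¥28.

¥28 per unit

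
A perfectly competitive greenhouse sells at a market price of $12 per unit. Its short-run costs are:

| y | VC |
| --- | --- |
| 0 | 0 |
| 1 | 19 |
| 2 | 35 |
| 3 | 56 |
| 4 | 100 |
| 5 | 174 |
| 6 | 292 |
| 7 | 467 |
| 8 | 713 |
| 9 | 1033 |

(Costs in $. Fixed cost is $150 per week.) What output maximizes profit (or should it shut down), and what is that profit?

Compute π = P·y − TC at each output: y=0: -150; y=1: -157; y=2: -161; y=3: -170; y=4: -202; y=5: -264; y=6: -370; y=7: -533; y=8: -767; y=9: -1075.
Profit is highest at y = 0. Equivalently, the lowest AVC in the table is 35/2 ≈ $17.50 at y = 2, and P = $12 falls below it — price never covers variable cost, so the firm shuts down and loses only its fixed cost.

y = 0 (shut down); profit = -$150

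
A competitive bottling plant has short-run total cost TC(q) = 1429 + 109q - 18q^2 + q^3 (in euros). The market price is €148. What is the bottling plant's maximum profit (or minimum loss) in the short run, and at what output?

AVC = 109 - 18q + q^2; min AVC = €28 at q = 9. Since P = €148 ≥ min AVC, the firm produces.
MC = 109 - 36q + 3q^2. Setting P = MC and taking the root on the rising branch gives q* = 13.
TR = 148·13 = 1924. TC = 1429 + 572 = 2001. Profit = 1924 − 2001 = -€77.
That loss of €77 beats the €1429 the firm would lose by shutting down; producing recovers €1352 of fixed cost.

Profit = -€77 at q = 13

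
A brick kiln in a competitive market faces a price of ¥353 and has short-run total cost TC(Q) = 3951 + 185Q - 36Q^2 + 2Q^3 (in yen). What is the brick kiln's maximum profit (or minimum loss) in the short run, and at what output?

AVC = 185 - 36Q + 2Q^2 has its minimum ¥23 at Q = 9; price ¥353 clears that bar, so the firm operates.
MC = 185 - 72Q + 6Q^2. Setting P = MC and taking the root on the rising branch gives Q* = 14.
TR = 353·14 = 4942. TC = 3951 + 1022 = 4973. Profit = 4942 − 4973 = -¥31.
By producing, the firm covers all variable cost plus ¥3920 of fixed cost; shutting down would lose the full ¥3951.

Profit = -¥31 at Q = 14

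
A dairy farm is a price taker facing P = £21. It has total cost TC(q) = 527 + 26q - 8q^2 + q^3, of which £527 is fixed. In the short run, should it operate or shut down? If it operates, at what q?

From TC, MC = TC'(q) = 26 - 16q + 3q^2 and AVC = VC/q = 26 - 8q + q^2.
AVC hits its minimum where MC = AVC, at q = 4, giving min AVC = 26 - 8·4 + 4^2 = £10.
Since P = £21 ≥ min AVC = £10, price covers variable cost and the firm should produce.
Set P = MC: 21 = 26 - 16q + 3q^2 → 5 - 16q + 3q^2 = 0. The roots are q = 1/3 and q = 5; the profit-maximizing output is on the rising part of MC, so q* = 5.
Check: AVC at q = 5 is £11 ≤ P, so revenue covers variable cost.
Profit = P·q − TC = 21·5 − 582 = -£477, a loss, but smaller than the £527 fixed cost the firm would lose by shutting down.

Produce at q = 5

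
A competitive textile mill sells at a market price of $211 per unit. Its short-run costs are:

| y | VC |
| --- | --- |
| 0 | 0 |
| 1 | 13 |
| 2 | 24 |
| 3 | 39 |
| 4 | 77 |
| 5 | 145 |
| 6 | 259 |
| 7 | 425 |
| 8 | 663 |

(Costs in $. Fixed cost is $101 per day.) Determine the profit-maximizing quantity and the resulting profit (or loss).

y = 7; profit = $951

Tabulate TR − TC: y=0: -101; y=1: 97; y=2: 297; y=3: 493; y=4: 666; y=5: 809; y=6: 906; y=7: 951; y=8: 924.
Profit is maximized at y = 7. AVC there is 425/7 = $60.71 ≤ P, so producing beats shutting down (which would give -$101).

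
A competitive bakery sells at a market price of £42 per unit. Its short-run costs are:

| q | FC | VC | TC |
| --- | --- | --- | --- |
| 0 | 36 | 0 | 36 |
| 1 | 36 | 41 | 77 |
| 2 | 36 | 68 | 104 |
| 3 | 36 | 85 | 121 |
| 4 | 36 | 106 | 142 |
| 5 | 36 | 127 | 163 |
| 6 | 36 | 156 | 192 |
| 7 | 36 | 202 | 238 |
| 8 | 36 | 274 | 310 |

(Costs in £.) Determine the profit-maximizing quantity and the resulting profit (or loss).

q = 6; profit = £60

Compute π = P·q − TC at each output: q=0: -36; q=1: -35; q=2: -20; q=3: 5; q=4: 26; q=5: 47; q=6: 60; q=7: 56; q=8: 26.
Profit is maximized at q = 6. AVC there is 156/6 = £26 ≤ P, so producing beats shutting down (which would give -£36).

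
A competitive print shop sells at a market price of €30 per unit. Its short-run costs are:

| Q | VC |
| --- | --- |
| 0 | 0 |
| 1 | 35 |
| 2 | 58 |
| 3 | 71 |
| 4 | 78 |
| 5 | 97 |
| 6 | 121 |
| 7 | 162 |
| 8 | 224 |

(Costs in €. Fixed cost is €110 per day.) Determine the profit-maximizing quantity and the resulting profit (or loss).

Q = 6; profit = -€51

Tabulate TR − TC: Q=0: -110; Q=1: -115; Q=2: -108; Q=3: -91; Q=4: -68; Q=5: -57; Q=6: -51; Q=7: -62; Q=8: -94.
Profit is maximized at Q = 6. AVC there is 121/6 = €20.17 ≤ P, so producing beats shutting down (which would give -€110).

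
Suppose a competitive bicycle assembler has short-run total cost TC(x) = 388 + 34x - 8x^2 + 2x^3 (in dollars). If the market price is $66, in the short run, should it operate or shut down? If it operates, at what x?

Strip out fixed cost: VC = 34x - 8x^2 + 2x^3. Then AVC = 34 - 8x + 2x^2 and MC = 34 - 16x + 6x^2.
AVC is minimized where dAVC/dx = -8 + 4x = 0, at x = 2; min AVC = 34 - 8·2 + 2·2^2 = $26.
Since P = $66 ≥ min AVC = $26, price covers variable cost and the firm should produce.
P = MC gives -32 - 16x + 6x^2 = 0, with roots -4/3 and 4. Take the larger (rising MC): x* = 4.
Check: AVC at x = 4 is $34 ≤ P, so revenue covers variable cost.
Profit = P·x − TC = 66·4 − 524 = -$260, a loss, but smaller than the $388 fixed cost the firm would lose by shutting down.

Produce at x = 4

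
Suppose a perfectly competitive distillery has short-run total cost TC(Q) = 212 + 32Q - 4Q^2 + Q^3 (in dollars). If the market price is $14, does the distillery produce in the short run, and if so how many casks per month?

Shut down

From TC, MC = TC'(Q) = 32 - 8Q + 3Q^2 and AVC = VC/Q = 32 - 4Q + Q^2.
AVC is minimized where dAVC/dQ = -4 + 2Q = 0, at Q = 2; min AVC = 32 - 4·2 + 2^2 = $28.
With P < min AVC ($14 < $28), every unit sold adds to the loss.
Best response: produce nothing and absorb the $212 fixed cost.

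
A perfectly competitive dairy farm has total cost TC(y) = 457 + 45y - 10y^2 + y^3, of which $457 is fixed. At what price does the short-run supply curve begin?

Short-run supply begins at min AVC. From VC = 45y - 10y^2 + y^3, AVC = 45 - 10y + y^2.
dAVC/dy = -10 + 2y = 0 gives y = 5. min AVC = 45 - 10·5 + 5^2 = 20.
For P < $20 the firm produces nothing.

$20 per unit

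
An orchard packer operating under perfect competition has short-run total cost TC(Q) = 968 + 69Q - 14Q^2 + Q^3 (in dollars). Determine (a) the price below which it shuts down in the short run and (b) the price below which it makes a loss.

Shutdown price = $20; break-even price = $124

Shutdown price = min AVC. AVC = 69 - 14Q + Q^2, with vertex at Q = 7 and minimum $20.
ATC = 968/Q + 69 - 14Q + Q^2. Setting dATC/dQ = −968/Q^2 − 14 + 2Q = 0 gives Q = 11 (since 2·11^3 − 14·11^2 = 968).
min ATC = 968/11 + 69 − 14·11 + 11^2 = $124. That is the break-even price.
For $20 ≤ P < $124 the firm produces at a loss; below $20 it shuts down.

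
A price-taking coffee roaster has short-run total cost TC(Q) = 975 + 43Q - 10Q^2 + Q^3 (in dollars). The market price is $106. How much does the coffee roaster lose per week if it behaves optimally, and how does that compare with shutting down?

Profit = -$327 at Q = 9

AVC = 43 - 10Q + Q^2 has its minimum $18 at Q = 5; price $106 clears that bar, so the firm operates.
MC = 43 - 20Q + 3Q^2. Setting P = MC and taking the root on the rising branch gives Q* = 9.
TR = 106·9 = 954. TC = 975 + 306 = 1281. Profit = 954 − 1281 = -$327.
Shutting down would mean losing the fixed cost of $975, so operating at a loss of $327 is better by $648.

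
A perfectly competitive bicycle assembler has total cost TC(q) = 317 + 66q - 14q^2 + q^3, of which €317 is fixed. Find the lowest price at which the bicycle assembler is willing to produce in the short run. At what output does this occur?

The firm shuts down when price falls below the minimum of average variable cost. AVC = VC/q = 66 - 14q + q^2.
At the minimum of AVC, MC = AVC. MC = 66 - 28q + 3q^2; setting MC = AVC gives 2q^2 - 14q = 0, so q = 7. min AVC = 17.
For P < €17 the firm produces nothing.

€17 per unit, at q = 7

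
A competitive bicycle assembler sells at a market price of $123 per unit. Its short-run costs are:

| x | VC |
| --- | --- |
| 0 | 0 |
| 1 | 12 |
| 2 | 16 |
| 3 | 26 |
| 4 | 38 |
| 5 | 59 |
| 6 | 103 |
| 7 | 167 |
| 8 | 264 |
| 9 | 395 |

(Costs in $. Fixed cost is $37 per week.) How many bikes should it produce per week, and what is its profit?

x = 8; profit = $683

Profit at each row (π = 123x − TC): x=0: -37; x=1: 74; x=2: 193; x=3: 306; x=4: 417; x=5: 519; x=6: 598; x=7: 657; x=8: 683; x=9: 675.
Profit is maximized at x = 8. AVC there is 264/8 = $33 ≤ P, so producing beats shutting down (which would give -$37).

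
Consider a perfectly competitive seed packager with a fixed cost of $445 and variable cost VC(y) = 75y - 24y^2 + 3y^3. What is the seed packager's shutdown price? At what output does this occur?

The firm shuts down when price falls below the minimum of average variable cost. AVC = VC/y = 75 - 24y + 3y^2.
dAVC/dy = -24 + 6y = 0 gives y = 4. min AVC = 75 - 24·4 + 3·4^2 = 27.
So the shutdown price is $27.

$27 per unit, at y = 4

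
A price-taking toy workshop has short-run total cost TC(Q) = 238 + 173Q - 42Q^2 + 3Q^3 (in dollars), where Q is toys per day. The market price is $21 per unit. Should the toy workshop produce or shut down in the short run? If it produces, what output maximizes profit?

Shut down

Strip out fixed cost: VC = 173Q - 42Q^2 + 3Q^3. Then AVC = 173 - 42Q + 3Q^2 and MC = 173 - 84Q + 9Q^2.
AVC is minimized where dAVC/dQ = -42 + 6Q = 0, at Q = 7; min AVC = 173 - 42·7 + 3·7^2 = $26.
P = $21 lies below min AVC = $26; no output level covers variable cost.
Shutting down limits the loss to fixed cost, $238.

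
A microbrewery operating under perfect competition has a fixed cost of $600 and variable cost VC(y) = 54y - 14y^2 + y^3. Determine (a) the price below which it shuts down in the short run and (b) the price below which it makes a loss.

Shutdown price = $5; break-even price = $74

AVC = 54 - 14y + y^2; minimized at y = 7, giving min AVC = $5. That is the shutdown price.
ATC = 600/y + 54 - 14y + y^2. Setting dATC/dy = −600/y^2 − 14 + 2y = 0 gives y = 10 (since 2·10^3 − 14·10^2 = 600).
min ATC = 600/10 + 54 − 14·10 + 10^2 = $74. That is the break-even price.
Between these two prices the firm operates at a loss; above $74 it earns a profit.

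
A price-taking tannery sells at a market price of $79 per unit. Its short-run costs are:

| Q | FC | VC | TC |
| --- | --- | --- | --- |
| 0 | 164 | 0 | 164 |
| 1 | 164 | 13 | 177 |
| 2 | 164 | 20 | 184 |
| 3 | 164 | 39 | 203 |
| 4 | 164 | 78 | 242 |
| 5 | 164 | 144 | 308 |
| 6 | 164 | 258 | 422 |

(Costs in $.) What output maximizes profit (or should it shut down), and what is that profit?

Compute π = P·Q − TC at each output: Q=0: -164; Q=1: -98; Q=2: -26; Q=3: 34; Q=4: 74; Q=5: 87; Q=6: 52.
Profit is maximized at Q = 5. AVC there is 144/5 = $28.80 ≤ P, so producing beats shutting down (which would give -$164).

Q = 5; profit = $87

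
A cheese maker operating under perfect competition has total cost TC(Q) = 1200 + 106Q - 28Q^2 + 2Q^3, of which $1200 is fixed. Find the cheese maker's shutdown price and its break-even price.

AVC = 106 - 28Q + 2Q^2; minimized at Q = 7, giving min AVC = $8. That is the shutdown price.
ATC = 1200/Q + 106 - 28Q + 2Q^2. Setting dATC/dQ = −1200/Q^2 − 28 + 4Q = 0 gives Q = 10 (since 4·10^3 − 28·10^2 = 1200).
min ATC = 1200/10 + 106 − 28·10 + 2·10^2 = $146. That is the break-even price.
Between these two prices the firm operates at a loss; above $146 it earns a profit.

Shutdown price = $8; break-even price = $146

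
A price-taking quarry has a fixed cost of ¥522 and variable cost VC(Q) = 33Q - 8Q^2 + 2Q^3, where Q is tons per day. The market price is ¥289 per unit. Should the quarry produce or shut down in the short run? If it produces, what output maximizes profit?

Produce at Q = 8

From TC, MC = TC'(Q) = 33 - 16Q + 6Q^2 and AVC = VC/Q = 33 - 8Q + 2Q^2.
The AVC parabola has its vertex at Q = 8/4 = 2, where AVC = 33 - 8·2 + 2·2^2 = ¥25.
Because ¥289 ≥ ¥25, revenue can cover variable cost; the firm operates.
Set P = MC: 289 = 33 - 16Q + 6Q^2 → -256 - 16Q + 6Q^2 = 0. The roots are Q = -16/3 and Q = 8; the profit-maximizing output is on the rising part of MC, so Q* = 8.
Check: AVC at Q = 8 is ¥97 ≤ P, so revenue covers variable cost.
Profit = P·Q − TC = 289·8 − 1298 = ¥1014.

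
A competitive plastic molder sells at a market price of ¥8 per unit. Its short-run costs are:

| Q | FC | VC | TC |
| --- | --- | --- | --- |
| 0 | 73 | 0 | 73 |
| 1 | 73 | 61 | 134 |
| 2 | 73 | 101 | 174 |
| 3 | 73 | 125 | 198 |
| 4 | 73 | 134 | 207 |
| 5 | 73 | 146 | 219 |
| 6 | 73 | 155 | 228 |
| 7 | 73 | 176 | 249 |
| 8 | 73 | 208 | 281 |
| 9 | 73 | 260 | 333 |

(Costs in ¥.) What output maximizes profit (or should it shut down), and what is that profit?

Q = 0 (shut down); profit = -¥73

Compute π = P·Q − TC at each output: Q=0: -73; Q=1: -126; Q=2: -158; Q=3: -174; Q=4: -175; Q=5: -179; Q=6: -180; Q=7: -193; Q=8: -217; Q=9: -261.
Profit is highest at Q = 0. Equivalently, the lowest AVC in the table is 176/7 ≈ ¥25.14 at Q = 7, and P = ¥8 falls below it — price never covers variable cost, so the firm shuts down and loses only its fixed cost.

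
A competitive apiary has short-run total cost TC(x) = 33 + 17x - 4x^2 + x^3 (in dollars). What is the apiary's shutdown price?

The shutdown price is the minimum of AVC. VC = 17x - 4x^2 + x^3, so AVC = 17 - 4x + x^2.
At the minimum of AVC, MC = AVC. MC = 17 - 8x + 3x^2; setting MC = AVC gives 2x^2 - 4x = 0, so x = 2. min AVC = 13.
The firm shuts down for any P below $13.

$13 per unit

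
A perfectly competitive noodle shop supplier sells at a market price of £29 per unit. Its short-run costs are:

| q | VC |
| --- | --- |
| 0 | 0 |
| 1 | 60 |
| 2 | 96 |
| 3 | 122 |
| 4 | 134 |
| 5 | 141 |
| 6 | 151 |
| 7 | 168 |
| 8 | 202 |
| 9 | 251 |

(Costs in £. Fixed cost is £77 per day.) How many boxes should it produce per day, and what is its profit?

Profit at each row (π = 29q − TC): q=0: -77; q=1: -108; q=2: -115; q=3: -112; q=4: -95; q=5: -73; q=6: -54; q=7: -42; q=8: -47; q=9: -67.
Profit is maximized at q = 7. AVC there is 168/7 = £24 ≤ P, so producing beats shutting down (which would give -£77).

q = 7; profit = -£42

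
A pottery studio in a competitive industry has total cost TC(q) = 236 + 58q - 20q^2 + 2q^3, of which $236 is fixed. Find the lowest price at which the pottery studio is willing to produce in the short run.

The shutdown price is the minimum of AVC. VC = 58q - 20q^2 + 2q^3, so AVC = 58 - 20q + 2q^2.
At the minimum of AVC, MC = AVC. MC = 58 - 40q + 6q^2; setting MC = AVC gives 4q^2 - 20q = 0, so q = 5. min AVC = 8.
So the shutdown price is $8.

$8 per unit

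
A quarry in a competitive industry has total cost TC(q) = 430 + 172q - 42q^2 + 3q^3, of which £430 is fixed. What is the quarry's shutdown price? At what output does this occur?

Short-run supply begins at min AVC. From VC = 172q - 42q^2 + 3q^3, AVC = 172 - 42q + 3q^2.
dAVC/dq = -42 + 6q = 0 gives q = 7. min AVC = 172 - 42·7 + 3·7^2 = 25.
So the shutdown price is £25.

£25 per unit, at q = 7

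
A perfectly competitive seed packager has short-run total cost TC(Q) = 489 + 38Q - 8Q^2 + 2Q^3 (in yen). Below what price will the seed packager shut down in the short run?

Short-run supply begins at min AVC. From VC = 38Q - 8Q^2 + 2Q^3, AVC = 38 - 8Q + 2Q^2.
dAVC/dQ = -8 + 4Q = 0 gives Q = 2. min AVC = 38 - 8·2 + 2·2^2 = 30.
So the shutdown price is ¥30.

¥30 per unit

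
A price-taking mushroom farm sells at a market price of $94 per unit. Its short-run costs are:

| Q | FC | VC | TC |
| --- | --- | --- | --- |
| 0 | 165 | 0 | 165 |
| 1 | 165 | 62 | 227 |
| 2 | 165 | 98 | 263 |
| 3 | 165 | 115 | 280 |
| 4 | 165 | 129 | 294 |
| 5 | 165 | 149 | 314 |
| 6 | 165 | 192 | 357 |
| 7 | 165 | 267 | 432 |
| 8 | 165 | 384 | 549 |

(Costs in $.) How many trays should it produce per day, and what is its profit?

Q = 7; profit = $226

Profit at each row (π = 94Q − TC): Q=0: -165; Q=1: -133; Q=2: -75; Q=3: 2; Q=4: 82; Q=5: 156; Q=6: 207; Q=7: 226; Q=8: 203.
Profit is maximized at Q = 7. AVC there is 267/7 = $38.14 ≤ P, so producing beats shutting down (which would give -$165).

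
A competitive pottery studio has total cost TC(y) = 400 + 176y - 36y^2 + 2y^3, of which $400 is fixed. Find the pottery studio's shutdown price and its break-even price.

Shutdown price = $14; break-even price = $56

Shutdown price = min AVC. AVC = 176 - 36y + 2y^2, with vertex at y = 9 and minimum $14.
ATC = 400/y + 176 - 36y + 2y^2. Setting dATC/dy = −400/y^2 − 36 + 4y = 0 gives y = 10 (since 4·10^3 − 36·10^2 = 400).
min ATC = 400/10 + 176 − 36·10 + 2·10^2 = $56. That is the break-even price.
For $14 ≤ P < $56 the firm produces at a loss; below $14 it shuts down.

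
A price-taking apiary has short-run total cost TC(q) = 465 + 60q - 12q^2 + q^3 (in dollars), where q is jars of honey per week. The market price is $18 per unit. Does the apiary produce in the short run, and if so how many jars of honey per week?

Shut down

Variable cost is VC = 60q - 12q^2 + q^3, so AVC = VC/q = 60 - 12q + q^2 and MC = dTC/dq = 60 - 24q + 3q^2.
AVC hits its minimum where MC = AVC, at q = 6, giving min AVC = 60 - 12·6 + 6^2 = $24.
Since P = $18 < min AVC = $24, price fails to cover variable cost at any output.
Shutting down limits the loss to fixed cost, $465.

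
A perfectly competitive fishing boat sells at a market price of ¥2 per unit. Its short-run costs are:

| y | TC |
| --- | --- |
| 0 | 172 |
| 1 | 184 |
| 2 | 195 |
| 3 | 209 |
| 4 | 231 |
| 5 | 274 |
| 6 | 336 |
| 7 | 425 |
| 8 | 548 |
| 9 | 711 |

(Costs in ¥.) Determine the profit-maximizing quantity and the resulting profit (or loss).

y = 0 (shut down); profit = -¥172

Tabulate TR − TC: y=0: -172; y=1: -182; y=2: -191; y=3: -203; y=4: -223; y=5: -264; y=6: -324; y=7: -411; y=8: -532; y=9: -693.
Profit is highest at y = 0. Equivalently, the lowest AVC in the table is 23/2 ≈ ¥11.50 at y = 2, and P = ¥2 falls below it — price never covers variable cost, so the firm shuts down and loses only its fixed cost.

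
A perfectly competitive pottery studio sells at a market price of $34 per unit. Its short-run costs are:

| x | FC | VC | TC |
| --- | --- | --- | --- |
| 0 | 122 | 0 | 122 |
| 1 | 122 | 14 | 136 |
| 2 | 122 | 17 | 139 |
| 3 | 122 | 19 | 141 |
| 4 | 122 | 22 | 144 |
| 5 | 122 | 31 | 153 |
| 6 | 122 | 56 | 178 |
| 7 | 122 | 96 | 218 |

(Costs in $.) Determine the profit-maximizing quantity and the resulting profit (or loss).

x = 6; profit = $26

Profit at each row (π = 34x − TC): x=0: -122; x=1: -102; x=2: -71; x=3: -39; x=4: -8; x=5: 17; x=6: 26; x=7: 20.
Profit is maximized at x = 6. AVC there is 56/6 = $9.33 ≤ P, so producing beats shutting down (which would give -$122).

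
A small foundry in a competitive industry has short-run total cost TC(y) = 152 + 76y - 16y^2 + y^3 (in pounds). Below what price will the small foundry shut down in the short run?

£12 per unit

The shutdown price is the minimum of AVC. VC = 76y - 16y^2 + y^3, so AVC = 76 - 16y + y^2.
At the minimum of AVC, MC = AVC. MC = 76 - 32y + 3y^2; setting MC = AVC gives 2y^2 - 16y = 0, so y = 8. min AVC = 12.
The firm shuts down for any P below £12.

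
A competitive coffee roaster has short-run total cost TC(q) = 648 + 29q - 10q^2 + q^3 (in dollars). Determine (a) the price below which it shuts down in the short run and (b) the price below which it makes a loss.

Shutdown price = $4; break-even price = $92

Shutdown price = min AVC. AVC = 29 - 10q + q^2, with vertex at q = 5 and minimum $4.
ATC = 648/q + 29 - 10q + q^2. Setting dATC/dq = −648/q^2 − 10 + 2q = 0 gives q = 9 (since 2·9^3 − 10·9^2 = 648).
min ATC = 648/9 + 29 − 10·9 + 9^2 = $92. That is the break-even price.
For $4 ≤ P < $92 the firm produces at a loss; below $4 it shuts down.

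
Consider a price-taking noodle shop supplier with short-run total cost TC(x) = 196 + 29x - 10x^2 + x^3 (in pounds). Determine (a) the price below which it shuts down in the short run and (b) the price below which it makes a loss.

Shutdown price = min AVC. AVC = 29 - 10x + x^2, with vertex at x = 5 and minimum £4.
ATC = 196/x + 29 - 10x + x^2. Setting dATC/dx = −196/x^2 − 10 + 2x = 0 gives x = 7 (since 2·7^3 − 10·7^2 = 196).
min ATC = 196/7 + 29 − 10·7 + 7^2 = £36. That is the break-even price.
For £4 ≤ P < £36 the firm produces at a loss; below £4 it shuts down.

Shutdown price = £4; break-even price = £36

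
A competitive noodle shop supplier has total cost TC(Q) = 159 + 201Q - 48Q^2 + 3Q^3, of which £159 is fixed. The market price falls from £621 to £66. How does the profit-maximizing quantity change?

Output falls from 14 to 9

AVC = 201 - 48Q + 3Q^2, minimized at Q = 8 where min AVC = £9. MC = 201 - 96Q + 9Q^2.
At P = £621 ≥ min AVC, set P = MC on the rising branch: Q = 14.
At P = £66 ≥ min AVC, set P = MC: Q = 9. The firm stays open but cuts output.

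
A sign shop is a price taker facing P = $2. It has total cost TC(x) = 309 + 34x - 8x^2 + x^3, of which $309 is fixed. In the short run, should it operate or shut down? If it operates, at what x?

Shut down

Variable cost is VC = 34x - 8x^2 + x^3, so AVC = VC/x = 34 - 8x + x^2 and MC = dTC/dx = 34 - 16x + 3x^2.
AVC is minimized where dAVC/dx = -8 + 2x = 0, at x = 4; min AVC = 34 - 8·4 + 4^2 = $18.
With P < min AVC ($2 < $18), every unit sold adds to the loss.
Best response: produce nothing and absorb the $309 fixed cost.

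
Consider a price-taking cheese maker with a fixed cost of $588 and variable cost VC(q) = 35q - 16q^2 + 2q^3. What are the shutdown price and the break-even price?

Shutdown price = $3; break-even price = $105

AVC = 35 - 16q + 2q^2; minimized at q = 4, giving min AVC = $3. That is the shutdown price.
ATC = 588/q + 35 - 16q + 2q^2. Setting dATC/dq = −588/q^2 − 16 + 4q = 0 gives q = 7 (since 4·7^3 − 16·7^2 = 588).
min ATC = 588/7 + 35 − 16·7 + 2·7^2 = $105. That is the break-even price.
Between these two prices the firm operates at a loss; above $105 it earns a profit.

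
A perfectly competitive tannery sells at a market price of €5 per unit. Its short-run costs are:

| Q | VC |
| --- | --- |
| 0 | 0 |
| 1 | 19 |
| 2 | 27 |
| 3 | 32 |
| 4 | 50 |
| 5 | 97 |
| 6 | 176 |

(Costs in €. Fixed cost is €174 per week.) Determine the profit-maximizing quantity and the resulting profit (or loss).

Q = 0 (shut down); profit = -€174

Profit at each row (π = 5Q − TC): Q=0: -174; Q=1: -188; Q=2: -191; Q=3: -191; Q=4: -204; Q=5: -246; Q=6: -320.
Profit is highest at Q = 0. Equivalently, the lowest AVC in the table is 32/3 ≈ €10.67 at Q = 3, and P = €5 falls below it — price never covers variable cost, so the firm shuts down and loses only its fixed cost.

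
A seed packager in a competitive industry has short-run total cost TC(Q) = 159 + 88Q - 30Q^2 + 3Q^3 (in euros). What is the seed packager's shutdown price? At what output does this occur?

€13 per unit, at Q = 5

Short-run supply begins at min AVC. From VC = 88Q - 30Q^2 + 3Q^3, AVC = 88 - 30Q + 3Q^2.
dAVC/dQ = -30 + 6Q = 0 gives Q = 5. min AVC = 88 - 30·5 + 3·5^2 = 13.
So the shutdown price is €13.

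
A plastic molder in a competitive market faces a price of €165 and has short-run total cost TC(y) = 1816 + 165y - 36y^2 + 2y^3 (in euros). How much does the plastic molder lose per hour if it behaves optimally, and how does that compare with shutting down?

AVC = 165 - 36y + 2y^2 has its minimum €3 at y = 9; price €165 clears that bar, so the firm operates.
MC = 165 - 72y + 6y^2. Setting P = MC and taking the root on the rising branch gives y* = 12.
TR = 165·12 = 1980. TC = 1816 + 252 = 2068. Profit = 1980 − 2068 = -€88.
That loss of €88 beats the €1816 the firm would lose by shutting down; producing recovers €1728 of fixed cost.

Profit = -€88 at y = 12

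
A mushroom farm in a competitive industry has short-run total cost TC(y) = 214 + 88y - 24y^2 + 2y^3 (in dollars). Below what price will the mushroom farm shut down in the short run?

$16 per unit

The firm shuts down when price falls below the minimum of average variable cost. AVC = VC/y = 88 - 24y + 2y^2.
At the minimum of AVC, MC = AVC. MC = 88 - 48y + 6y^2; setting MC = AVC gives 4y^2 - 24y = 0, so y = 6. min AVC = 16.
For P < $16 the firm produces nothing.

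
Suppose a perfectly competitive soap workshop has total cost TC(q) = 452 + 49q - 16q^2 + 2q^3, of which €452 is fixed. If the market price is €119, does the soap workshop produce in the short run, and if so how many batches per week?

Variable cost is VC = 49q - 16q^2 + 2q^3, so AVC = VC/q = 49 - 16q + 2q^2 and MC = dTC/dq = 49 - 32q + 6q^2.
The AVC parabola has its vertex at q = 16/4 = 4, where AVC = 49 - 16·4 + 2·4^2 = €17.
Since P = €119 ≥ min AVC = €17, price covers variable cost and the firm should produce.
Solving P = MC: -70 - 32q + 6q^2 = 0 ⇒ q = -5/3 or 7. On the upward-sloping branch, q* = 7.
Check: AVC at q = 7 is €35 ≤ P, so revenue covers variable cost.
Profit = P·q − TC = 119·7 − 697 = €136.

Produce at q = 7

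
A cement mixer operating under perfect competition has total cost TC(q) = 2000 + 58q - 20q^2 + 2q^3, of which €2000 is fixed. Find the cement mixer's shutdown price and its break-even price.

AVC = 58 - 20q + 2q^2; minimized at q = 5, giving min AVC = €8. That is the shutdown price.
ATC = 2000/q + 58 - 20q + 2q^2. Setting dATC/dq = −2000/q^2 − 20 + 4q = 0 gives q = 10 (since 4·10^3 − 20·10^2 = 2000).
min ATC = 2000/10 + 58 − 20·10 + 2·10^2 = €258. That is the break-even price.
Between these two prices the firm operates at a loss; above €258 it earns a profit.

Shutdown price = €8; break-even price = €258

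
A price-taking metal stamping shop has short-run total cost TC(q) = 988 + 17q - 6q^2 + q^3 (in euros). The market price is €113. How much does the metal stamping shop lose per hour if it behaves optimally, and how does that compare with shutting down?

Profit = -€348 at q = 8

AVC = 17 - 6q + q^2 has its minimum €8 at q = 3; price €113 clears that bar, so the firm operates.
MC = 17 - 12q + 3q^2. Setting P = MC and taking the root on the rising branch gives q* = 8.
TR = 113·8 = 904. TC = 988 + 264 = 1252. Profit = 904 − 1252 = -€348.
Shutting down would mean losing the fixed cost of €988, so operating at a loss of €348 is better by €640.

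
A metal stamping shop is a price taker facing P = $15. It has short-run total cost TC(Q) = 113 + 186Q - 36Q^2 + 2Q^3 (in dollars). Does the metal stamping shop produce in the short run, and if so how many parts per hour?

Variable cost is VC = 186Q - 36Q^2 + 2Q^3, so AVC = VC/Q = 186 - 36Q + 2Q^2 and MC = dTC/dQ = 186 - 72Q + 6Q^2.
AVC hits its minimum where MC = AVC, at Q = 9, giving min AVC = 186 - 36·9 + 2·9^2 = $24.
Since P = $15 < min AVC = $24, price fails to cover variable cost at any output.
Shutting down limits the loss to fixed cost, $113.

Shut down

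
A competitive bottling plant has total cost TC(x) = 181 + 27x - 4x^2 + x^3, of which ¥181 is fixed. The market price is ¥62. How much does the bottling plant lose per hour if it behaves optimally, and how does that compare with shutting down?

AVC = 27 - 4x + x^2; min AVC = ¥23 at x = 2. Since P = ¥62 ≥ min AVC, the firm produces.
With MC = 27 - 8x + 3x^2, P = MC on the upward-sloping part at x* = 5.
TR = 62·5 = 310. TC = 181 + 160 = 341. Profit = 310 − 341 = -¥31.
Shutting down would mean losing the fixed cost of ¥181, so operating at a loss of ¥31 is better by ¥150.

Profit = -¥31 at x = 5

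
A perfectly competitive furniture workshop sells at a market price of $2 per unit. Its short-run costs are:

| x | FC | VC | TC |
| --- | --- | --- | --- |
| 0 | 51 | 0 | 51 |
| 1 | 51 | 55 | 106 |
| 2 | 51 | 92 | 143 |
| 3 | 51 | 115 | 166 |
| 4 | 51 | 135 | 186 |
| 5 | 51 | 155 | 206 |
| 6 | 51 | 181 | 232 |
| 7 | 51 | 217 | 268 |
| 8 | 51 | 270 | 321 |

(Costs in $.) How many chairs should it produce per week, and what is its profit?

Profit at each row (π = 2x − TC): x=0: -51; x=1: -104; x=2: -139; x=3: -160; x=4: -178; x=5: -196; x=6: -220; x=7: -254; x=8: -305.
Profit is highest at x = 0. Equivalently, the lowest AVC in the table is 181/6 ≈ $30.17 at x = 6, and P = $2 falls below it — price never covers variable cost, so the firm shuts down and loses only its fixed cost.

x = 0 (shut down); profit = -$51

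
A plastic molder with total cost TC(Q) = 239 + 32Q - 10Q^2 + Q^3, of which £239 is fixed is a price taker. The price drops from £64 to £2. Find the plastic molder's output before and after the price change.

MC = 32 - 20Q + 3Q^2; the shutdown threshold is min AVC = £7 (at Q = 5).
With P = £64 above the shutdown price, P = MC gives Q = 8.
At P = £2 < min AVC = £7, price no longer covers variable cost at any output, so the firm shuts down: Q = 0.

Output falls from 8 to 0 (the firm shuts down)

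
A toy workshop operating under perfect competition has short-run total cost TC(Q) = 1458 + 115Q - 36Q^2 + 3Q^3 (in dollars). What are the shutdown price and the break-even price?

Shutdown price = $7; break-even price = $196

AVC = 115 - 36Q + 3Q^2; minimized at Q = 6, giving min AVC = $7. That is the shutdown price.
ATC = 1458/Q + 115 - 36Q + 3Q^2. Setting dATC/dQ = −1458/Q^2 − 36 + 6Q = 0 gives Q = 9 (since 6·9^3 − 36·9^2 = 1458).
min ATC = 1458/9 + 115 − 36·9 + 3·9^2 = $196. That is the break-even price.
Between these two prices the firm operates at a loss; above $196 it earns a profit.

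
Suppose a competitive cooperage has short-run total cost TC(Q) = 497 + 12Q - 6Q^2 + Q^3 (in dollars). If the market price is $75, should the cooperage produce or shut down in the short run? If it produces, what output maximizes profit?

Produce at Q = 7

Variable cost is VC = 12Q - 6Q^2 + Q^3, so AVC = VC/Q = 12 - 6Q + Q^2 and MC = dTC/dQ = 12 - 12Q + 3Q^2.
The AVC parabola has its vertex at Q = 6/2 = 3, where AVC = 12 - 6·3 + 3^2 = $3.
Since P = $75 ≥ min AVC = $3, price covers variable cost and the firm should produce.
Set P = MC: 75 = 12 - 12Q + 3Q^2 → -63 - 12Q + 3Q^2 = 0. The roots are Q = -3 and Q = 7; the profit-maximizing output is on the rising part of MC, so Q* = 7.
Check: AVC at Q = 7 is $19 ≤ P, so revenue covers variable cost.
Profit = P·Q − TC = 75·7 − 630 = -$105, a loss, but smaller than the $497 fixed cost the firm would lose by shutting down.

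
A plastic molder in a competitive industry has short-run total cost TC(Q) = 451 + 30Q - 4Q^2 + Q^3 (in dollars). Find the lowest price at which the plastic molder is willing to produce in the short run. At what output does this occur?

The shutdown price is the minimum of AVC. VC = 30Q - 4Q^2 + Q^3, so AVC = 30 - 4Q + Q^2.
dAVC/dQ = -4 + 2Q = 0 gives Q = 2. min AVC = 30 - 4·2 + 2^2 = 26.
The firm shuts down for any P below $26.

$26 per unit, at Q = 2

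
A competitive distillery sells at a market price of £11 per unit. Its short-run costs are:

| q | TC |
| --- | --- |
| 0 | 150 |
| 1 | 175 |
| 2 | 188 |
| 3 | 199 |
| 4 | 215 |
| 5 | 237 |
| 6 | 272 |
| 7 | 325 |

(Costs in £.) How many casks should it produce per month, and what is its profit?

Tabulate TR − TC: q=0: -150; q=1: -164; q=2: -166; q=3: -166; q=4: -171; q=5: -182; q=6: -206; q=7: -248.
Profit is highest at q = 0. Equivalently, the lowest AVC in the table is 65/4 ≈ £16.25 at q = 4, and P = £11 falls below it — price never covers variable cost, so the firm shuts down and loses only its fixed cost.

q = 0 (shut down); profit = -£150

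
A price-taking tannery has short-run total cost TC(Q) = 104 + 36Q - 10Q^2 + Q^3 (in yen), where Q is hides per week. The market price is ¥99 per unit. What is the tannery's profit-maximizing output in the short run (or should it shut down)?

Produce at Q = 9

From TC, MC = TC'(Q) = 36 - 20Q + 3Q^2 and AVC = VC/Q = 36 - 10Q + Q^2.
The AVC parabola has its vertex at Q = 10/2 = 5, where AVC = 36 - 10·5 + 5^2 = ¥11.
Because ¥99 ≥ ¥11, revenue can cover variable cost; the firm operates.
Solving P = MC: -63 - 20Q + 3Q^2 = 0 ⇒ Q = -7/3 or 9. On the upward-sloping branch, Q* = 9.
Check: AVC at Q = 9 is ¥27 ≤ P, so revenue covers variable cost.
Profit = P·Q − TC = 99·9 − 347 = ¥544.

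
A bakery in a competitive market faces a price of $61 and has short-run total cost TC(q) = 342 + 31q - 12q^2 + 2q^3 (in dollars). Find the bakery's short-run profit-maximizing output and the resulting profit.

AVC = 31 - 12q + 2q^2; min AVC = $13 at q = 3. Since P = $61 ≥ min AVC, the firm produces.
MC = 31 - 24q + 6q^2. Setting P = MC and taking the root on the rising branch gives q* = 5.
TR = 61·5 = 305. TC = 342 + 105 = 447. Profit = 305 − 447 = -$142.
By producing, the firm covers all variable cost plus $200 of fixed cost; shutting down would lose the full $342.

Profit = -$142 at q = 5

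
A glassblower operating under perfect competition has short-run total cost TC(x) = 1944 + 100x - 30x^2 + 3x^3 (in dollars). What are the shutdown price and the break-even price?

Shutdown price = $25; break-even price = $289

Shutdown price = min AVC. AVC = 100 - 30x + 3x^2, with vertex at x = 5 and minimum $25.
ATC = 1944/x + 100 - 30x + 3x^2. Setting dATC/dx = −1944/x^2 − 30 + 6x = 0 gives x = 9 (since 6·9^3 − 30·9^2 = 1944).
min ATC = 1944/9 + 100 − 30·9 + 3·9^2 = $289. That is the break-even price.
Between these two prices the firm operates at a loss; above $289 it earns a profit.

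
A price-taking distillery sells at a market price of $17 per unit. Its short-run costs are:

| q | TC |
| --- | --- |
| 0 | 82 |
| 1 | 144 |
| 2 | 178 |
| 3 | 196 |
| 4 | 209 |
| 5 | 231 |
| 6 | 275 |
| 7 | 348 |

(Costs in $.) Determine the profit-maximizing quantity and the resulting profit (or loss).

q = 0 (shut down); profit = -$82

Tabulate TR − TC: q=0: -82; q=1: -127; q=2: -144; q=3: -145; q=4: -141; q=5: -146; q=6: -173; q=7: -229.
Profit is highest at q = 0. Equivalently, the lowest AVC in the table is 149/5 ≈ $29.80 at q = 5, and P = $17 falls below it — price never covers variable cost, so the firm shuts down and loses only its fixed cost.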